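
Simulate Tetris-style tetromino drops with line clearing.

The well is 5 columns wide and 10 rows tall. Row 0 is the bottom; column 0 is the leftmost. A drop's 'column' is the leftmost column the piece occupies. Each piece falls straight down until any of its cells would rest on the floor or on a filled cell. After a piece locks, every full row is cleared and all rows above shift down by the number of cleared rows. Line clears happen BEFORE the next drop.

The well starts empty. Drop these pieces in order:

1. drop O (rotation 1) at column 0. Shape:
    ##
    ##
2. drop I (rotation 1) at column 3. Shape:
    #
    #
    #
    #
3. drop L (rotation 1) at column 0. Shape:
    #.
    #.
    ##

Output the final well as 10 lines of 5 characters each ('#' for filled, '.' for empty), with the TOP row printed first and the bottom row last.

Answer: .....
.....
.....
.....
.....
#....
#..#.
##.#.
##.#.
##.#.

Derivation:
Drop 1: O rot1 at col 0 lands with bottom-row=0; cleared 0 line(s) (total 0); column heights now [2 2 0 0 0], max=2
Drop 2: I rot1 at col 3 lands with bottom-row=0; cleared 0 line(s) (total 0); column heights now [2 2 0 4 0], max=4
Drop 3: L rot1 at col 0 lands with bottom-row=2; cleared 0 line(s) (total 0); column heights now [5 3 0 4 0], max=5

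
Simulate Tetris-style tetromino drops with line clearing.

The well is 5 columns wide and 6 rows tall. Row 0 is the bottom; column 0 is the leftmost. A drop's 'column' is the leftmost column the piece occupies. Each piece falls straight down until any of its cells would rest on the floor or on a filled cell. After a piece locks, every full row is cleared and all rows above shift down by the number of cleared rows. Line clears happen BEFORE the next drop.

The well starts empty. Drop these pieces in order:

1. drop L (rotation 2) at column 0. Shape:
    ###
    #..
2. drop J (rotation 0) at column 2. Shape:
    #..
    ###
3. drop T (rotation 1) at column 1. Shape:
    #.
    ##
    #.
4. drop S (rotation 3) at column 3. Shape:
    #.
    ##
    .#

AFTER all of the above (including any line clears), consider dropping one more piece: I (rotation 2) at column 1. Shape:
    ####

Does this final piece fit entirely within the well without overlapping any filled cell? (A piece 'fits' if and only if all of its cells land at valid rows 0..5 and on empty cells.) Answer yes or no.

Answer: no

Derivation:
Drop 1: L rot2 at col 0 lands with bottom-row=0; cleared 0 line(s) (total 0); column heights now [2 2 2 0 0], max=2
Drop 2: J rot0 at col 2 lands with bottom-row=2; cleared 0 line(s) (total 0); column heights now [2 2 4 3 3], max=4
Drop 3: T rot1 at col 1 lands with bottom-row=3; cleared 0 line(s) (total 0); column heights now [2 6 5 3 3], max=6
Drop 4: S rot3 at col 3 lands with bottom-row=3; cleared 0 line(s) (total 0); column heights now [2 6 5 6 5], max=6
Test piece I rot2 at col 1 (width 4): heights before test = [2 6 5 6 5]; fits = False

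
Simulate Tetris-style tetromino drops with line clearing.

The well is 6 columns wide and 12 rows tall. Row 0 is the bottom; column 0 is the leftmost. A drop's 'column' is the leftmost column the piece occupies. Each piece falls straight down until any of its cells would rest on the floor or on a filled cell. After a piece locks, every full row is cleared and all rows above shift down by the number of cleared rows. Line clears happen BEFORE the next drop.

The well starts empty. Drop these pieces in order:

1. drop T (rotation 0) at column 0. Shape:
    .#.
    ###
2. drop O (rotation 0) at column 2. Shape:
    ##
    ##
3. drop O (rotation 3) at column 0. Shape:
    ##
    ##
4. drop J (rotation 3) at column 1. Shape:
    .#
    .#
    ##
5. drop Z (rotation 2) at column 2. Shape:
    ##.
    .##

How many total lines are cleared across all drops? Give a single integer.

Answer: 0

Derivation:
Drop 1: T rot0 at col 0 lands with bottom-row=0; cleared 0 line(s) (total 0); column heights now [1 2 1 0 0 0], max=2
Drop 2: O rot0 at col 2 lands with bottom-row=1; cleared 0 line(s) (total 0); column heights now [1 2 3 3 0 0], max=3
Drop 3: O rot3 at col 0 lands with bottom-row=2; cleared 0 line(s) (total 0); column heights now [4 4 3 3 0 0], max=4
Drop 4: J rot3 at col 1 lands with bottom-row=4; cleared 0 line(s) (total 0); column heights now [4 5 7 3 0 0], max=7
Drop 5: Z rot2 at col 2 lands with bottom-row=6; cleared 0 line(s) (total 0); column heights now [4 5 8 8 7 0], max=8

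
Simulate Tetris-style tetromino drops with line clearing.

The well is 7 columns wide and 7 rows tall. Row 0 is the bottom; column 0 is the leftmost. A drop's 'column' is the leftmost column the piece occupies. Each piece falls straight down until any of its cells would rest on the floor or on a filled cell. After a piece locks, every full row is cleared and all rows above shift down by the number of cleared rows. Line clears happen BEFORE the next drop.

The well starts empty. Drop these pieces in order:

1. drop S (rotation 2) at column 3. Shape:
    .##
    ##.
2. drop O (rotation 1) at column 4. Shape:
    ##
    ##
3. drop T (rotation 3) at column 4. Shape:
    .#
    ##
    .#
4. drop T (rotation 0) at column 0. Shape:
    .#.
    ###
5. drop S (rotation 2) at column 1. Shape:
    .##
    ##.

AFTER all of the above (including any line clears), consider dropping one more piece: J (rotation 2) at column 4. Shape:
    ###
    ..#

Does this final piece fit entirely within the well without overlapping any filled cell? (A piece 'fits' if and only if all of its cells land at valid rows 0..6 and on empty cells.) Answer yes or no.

Answer: no

Derivation:
Drop 1: S rot2 at col 3 lands with bottom-row=0; cleared 0 line(s) (total 0); column heights now [0 0 0 1 2 2 0], max=2
Drop 2: O rot1 at col 4 lands with bottom-row=2; cleared 0 line(s) (total 0); column heights now [0 0 0 1 4 4 0], max=4
Drop 3: T rot3 at col 4 lands with bottom-row=4; cleared 0 line(s) (total 0); column heights now [0 0 0 1 6 7 0], max=7
Drop 4: T rot0 at col 0 lands with bottom-row=0; cleared 0 line(s) (total 0); column heights now [1 2 1 1 6 7 0], max=7
Drop 5: S rot2 at col 1 lands with bottom-row=2; cleared 0 line(s) (total 0); column heights now [1 3 4 4 6 7 0], max=7
Test piece J rot2 at col 4 (width 3): heights before test = [1 3 4 4 6 7 0]; fits = False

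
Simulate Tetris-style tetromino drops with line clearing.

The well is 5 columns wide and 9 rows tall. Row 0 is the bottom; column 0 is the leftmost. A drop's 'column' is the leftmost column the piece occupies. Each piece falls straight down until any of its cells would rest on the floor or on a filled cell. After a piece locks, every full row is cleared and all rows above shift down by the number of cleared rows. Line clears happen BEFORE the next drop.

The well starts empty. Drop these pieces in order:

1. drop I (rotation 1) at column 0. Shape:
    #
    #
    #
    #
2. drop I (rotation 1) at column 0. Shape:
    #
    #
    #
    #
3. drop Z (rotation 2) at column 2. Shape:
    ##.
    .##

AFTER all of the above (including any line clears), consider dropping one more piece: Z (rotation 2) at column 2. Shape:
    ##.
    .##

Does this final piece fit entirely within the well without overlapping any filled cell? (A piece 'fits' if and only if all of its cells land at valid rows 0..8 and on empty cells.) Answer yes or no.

Answer: yes

Derivation:
Drop 1: I rot1 at col 0 lands with bottom-row=0; cleared 0 line(s) (total 0); column heights now [4 0 0 0 0], max=4
Drop 2: I rot1 at col 0 lands with bottom-row=4; cleared 0 line(s) (total 0); column heights now [8 0 0 0 0], max=8
Drop 3: Z rot2 at col 2 lands with bottom-row=0; cleared 0 line(s) (total 0); column heights now [8 0 2 2 1], max=8
Test piece Z rot2 at col 2 (width 3): heights before test = [8 0 2 2 1]; fits = True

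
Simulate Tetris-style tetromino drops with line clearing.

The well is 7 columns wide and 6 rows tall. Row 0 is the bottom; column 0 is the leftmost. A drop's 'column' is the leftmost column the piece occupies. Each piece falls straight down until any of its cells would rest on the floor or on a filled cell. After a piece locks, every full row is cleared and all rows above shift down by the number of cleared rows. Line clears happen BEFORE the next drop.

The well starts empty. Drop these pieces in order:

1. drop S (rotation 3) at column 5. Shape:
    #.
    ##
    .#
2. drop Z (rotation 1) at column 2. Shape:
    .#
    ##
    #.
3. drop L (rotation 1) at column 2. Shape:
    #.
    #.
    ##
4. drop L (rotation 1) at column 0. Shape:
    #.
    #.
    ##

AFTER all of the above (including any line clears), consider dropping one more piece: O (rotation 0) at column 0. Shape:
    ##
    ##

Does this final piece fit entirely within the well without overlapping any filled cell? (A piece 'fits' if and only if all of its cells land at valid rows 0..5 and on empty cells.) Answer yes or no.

Answer: yes

Derivation:
Drop 1: S rot3 at col 5 lands with bottom-row=0; cleared 0 line(s) (total 0); column heights now [0 0 0 0 0 3 2], max=3
Drop 2: Z rot1 at col 2 lands with bottom-row=0; cleared 0 line(s) (total 0); column heights now [0 0 2 3 0 3 2], max=3
Drop 3: L rot1 at col 2 lands with bottom-row=3; cleared 0 line(s) (total 0); column heights now [0 0 6 4 0 3 2], max=6
Drop 4: L rot1 at col 0 lands with bottom-row=0; cleared 0 line(s) (total 0); column heights now [3 1 6 4 0 3 2], max=6
Test piece O rot0 at col 0 (width 2): heights before test = [3 1 6 4 0 3 2]; fits = True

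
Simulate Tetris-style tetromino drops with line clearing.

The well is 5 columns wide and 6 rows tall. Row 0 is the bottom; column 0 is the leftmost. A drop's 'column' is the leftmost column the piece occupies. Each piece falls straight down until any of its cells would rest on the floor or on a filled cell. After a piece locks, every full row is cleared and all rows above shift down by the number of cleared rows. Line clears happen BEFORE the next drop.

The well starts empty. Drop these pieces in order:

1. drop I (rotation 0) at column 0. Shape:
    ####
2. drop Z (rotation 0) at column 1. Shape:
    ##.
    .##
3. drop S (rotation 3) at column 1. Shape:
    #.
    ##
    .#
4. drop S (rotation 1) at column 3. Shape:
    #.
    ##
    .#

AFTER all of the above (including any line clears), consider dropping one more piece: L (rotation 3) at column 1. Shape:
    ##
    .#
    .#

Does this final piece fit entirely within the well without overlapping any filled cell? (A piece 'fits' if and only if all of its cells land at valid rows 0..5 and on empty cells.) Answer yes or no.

Drop 1: I rot0 at col 0 lands with bottom-row=0; cleared 0 line(s) (total 0); column heights now [1 1 1 1 0], max=1
Drop 2: Z rot0 at col 1 lands with bottom-row=1; cleared 0 line(s) (total 0); column heights now [1 3 3 2 0], max=3
Drop 3: S rot3 at col 1 lands with bottom-row=3; cleared 0 line(s) (total 0); column heights now [1 6 5 2 0], max=6
Drop 4: S rot1 at col 3 lands with bottom-row=1; cleared 0 line(s) (total 0); column heights now [1 6 5 4 3], max=6
Test piece L rot3 at col 1 (width 2): heights before test = [1 6 5 4 3]; fits = False

Answer: no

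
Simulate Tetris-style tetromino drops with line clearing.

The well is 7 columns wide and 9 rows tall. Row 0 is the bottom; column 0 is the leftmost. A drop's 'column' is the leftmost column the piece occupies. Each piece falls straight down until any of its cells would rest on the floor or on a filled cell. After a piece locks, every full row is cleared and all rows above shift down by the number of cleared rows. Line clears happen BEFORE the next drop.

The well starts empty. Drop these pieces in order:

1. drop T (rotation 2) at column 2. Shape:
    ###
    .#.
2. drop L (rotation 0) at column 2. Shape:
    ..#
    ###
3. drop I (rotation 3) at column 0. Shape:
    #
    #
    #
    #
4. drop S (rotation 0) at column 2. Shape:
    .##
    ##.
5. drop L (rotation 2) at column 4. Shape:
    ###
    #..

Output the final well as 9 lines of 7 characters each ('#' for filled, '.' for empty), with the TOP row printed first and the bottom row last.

Answer: .......
.......
....###
....#..
...##..
#.###..
#.###..
#.###..
#..#...

Derivation:
Drop 1: T rot2 at col 2 lands with bottom-row=0; cleared 0 line(s) (total 0); column heights now [0 0 2 2 2 0 0], max=2
Drop 2: L rot0 at col 2 lands with bottom-row=2; cleared 0 line(s) (total 0); column heights now [0 0 3 3 4 0 0], max=4
Drop 3: I rot3 at col 0 lands with bottom-row=0; cleared 0 line(s) (total 0); column heights now [4 0 3 3 4 0 0], max=4
Drop 4: S rot0 at col 2 lands with bottom-row=3; cleared 0 line(s) (total 0); column heights now [4 0 4 5 5 0 0], max=5
Drop 5: L rot2 at col 4 lands with bottom-row=5; cleared 0 line(s) (total 0); column heights now [4 0 4 5 7 7 7], max=7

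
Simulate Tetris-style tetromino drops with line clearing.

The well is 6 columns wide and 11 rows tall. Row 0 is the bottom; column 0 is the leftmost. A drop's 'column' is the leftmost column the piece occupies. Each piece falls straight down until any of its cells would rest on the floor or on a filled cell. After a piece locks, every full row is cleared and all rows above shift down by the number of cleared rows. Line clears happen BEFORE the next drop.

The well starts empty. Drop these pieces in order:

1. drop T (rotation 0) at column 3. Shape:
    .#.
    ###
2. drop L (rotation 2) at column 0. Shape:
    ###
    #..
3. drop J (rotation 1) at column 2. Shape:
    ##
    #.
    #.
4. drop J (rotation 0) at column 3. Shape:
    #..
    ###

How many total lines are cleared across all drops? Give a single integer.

Drop 1: T rot0 at col 3 lands with bottom-row=0; cleared 0 line(s) (total 0); column heights now [0 0 0 1 2 1], max=2
Drop 2: L rot2 at col 0 lands with bottom-row=0; cleared 0 line(s) (total 0); column heights now [2 2 2 1 2 1], max=2
Drop 3: J rot1 at col 2 lands with bottom-row=2; cleared 0 line(s) (total 0); column heights now [2 2 5 5 2 1], max=5
Drop 4: J rot0 at col 3 lands with bottom-row=5; cleared 0 line(s) (total 0); column heights now [2 2 5 7 6 6], max=7

Answer: 0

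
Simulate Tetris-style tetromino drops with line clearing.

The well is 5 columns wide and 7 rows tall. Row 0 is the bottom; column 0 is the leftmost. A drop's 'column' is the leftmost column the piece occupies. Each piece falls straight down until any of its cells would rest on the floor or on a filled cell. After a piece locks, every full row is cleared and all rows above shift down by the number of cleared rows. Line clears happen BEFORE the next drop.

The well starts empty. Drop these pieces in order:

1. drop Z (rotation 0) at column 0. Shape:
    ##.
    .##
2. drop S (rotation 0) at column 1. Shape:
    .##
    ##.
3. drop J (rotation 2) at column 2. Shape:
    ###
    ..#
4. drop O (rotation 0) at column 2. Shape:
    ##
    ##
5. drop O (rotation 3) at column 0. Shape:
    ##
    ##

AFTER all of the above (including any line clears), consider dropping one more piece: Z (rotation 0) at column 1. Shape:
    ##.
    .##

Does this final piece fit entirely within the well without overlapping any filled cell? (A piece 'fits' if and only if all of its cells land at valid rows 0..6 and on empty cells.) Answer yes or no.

Answer: yes

Derivation:
Drop 1: Z rot0 at col 0 lands with bottom-row=0; cleared 0 line(s) (total 0); column heights now [2 2 1 0 0], max=2
Drop 2: S rot0 at col 1 lands with bottom-row=2; cleared 0 line(s) (total 0); column heights now [2 3 4 4 0], max=4
Drop 3: J rot2 at col 2 lands with bottom-row=3; cleared 0 line(s) (total 0); column heights now [2 3 5 5 5], max=5
Drop 4: O rot0 at col 2 lands with bottom-row=5; cleared 0 line(s) (total 0); column heights now [2 3 7 7 5], max=7
Drop 5: O rot3 at col 0 lands with bottom-row=3; cleared 2 line(s) (total 2); column heights now [2 3 5 5 0], max=5
Test piece Z rot0 at col 1 (width 3): heights before test = [2 3 5 5 0]; fits = True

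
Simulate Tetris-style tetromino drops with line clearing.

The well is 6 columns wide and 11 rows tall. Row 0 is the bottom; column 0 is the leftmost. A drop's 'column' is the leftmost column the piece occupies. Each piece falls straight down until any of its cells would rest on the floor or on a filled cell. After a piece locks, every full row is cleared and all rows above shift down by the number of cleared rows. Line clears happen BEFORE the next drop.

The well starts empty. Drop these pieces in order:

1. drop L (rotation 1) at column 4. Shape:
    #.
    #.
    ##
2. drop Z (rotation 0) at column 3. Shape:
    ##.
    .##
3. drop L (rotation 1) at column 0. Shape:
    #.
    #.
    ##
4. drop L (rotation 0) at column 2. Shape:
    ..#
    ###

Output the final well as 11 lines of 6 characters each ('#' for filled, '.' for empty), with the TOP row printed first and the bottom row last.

Drop 1: L rot1 at col 4 lands with bottom-row=0; cleared 0 line(s) (total 0); column heights now [0 0 0 0 3 1], max=3
Drop 2: Z rot0 at col 3 lands with bottom-row=3; cleared 0 line(s) (total 0); column heights now [0 0 0 5 5 4], max=5
Drop 3: L rot1 at col 0 lands with bottom-row=0; cleared 0 line(s) (total 0); column heights now [3 1 0 5 5 4], max=5
Drop 4: L rot0 at col 2 lands with bottom-row=5; cleared 0 line(s) (total 0); column heights now [3 1 6 6 7 4], max=7

Answer: ......
......
......
......
....#.
..###.
...##.
....##
#...#.
#...#.
##..##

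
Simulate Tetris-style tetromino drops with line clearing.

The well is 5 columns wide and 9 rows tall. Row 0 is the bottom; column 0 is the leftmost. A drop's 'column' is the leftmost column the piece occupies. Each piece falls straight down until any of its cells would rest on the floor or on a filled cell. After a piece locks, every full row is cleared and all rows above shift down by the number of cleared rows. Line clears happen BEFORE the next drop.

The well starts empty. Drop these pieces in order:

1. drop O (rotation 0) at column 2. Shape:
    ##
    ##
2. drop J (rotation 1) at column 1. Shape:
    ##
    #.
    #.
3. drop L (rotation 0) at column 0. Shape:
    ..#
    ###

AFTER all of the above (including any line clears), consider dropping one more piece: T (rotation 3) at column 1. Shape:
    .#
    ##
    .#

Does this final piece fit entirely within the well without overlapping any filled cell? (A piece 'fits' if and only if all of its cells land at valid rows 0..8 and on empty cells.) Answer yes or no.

Drop 1: O rot0 at col 2 lands with bottom-row=0; cleared 0 line(s) (total 0); column heights now [0 0 2 2 0], max=2
Drop 2: J rot1 at col 1 lands with bottom-row=0; cleared 0 line(s) (total 0); column heights now [0 3 3 2 0], max=3
Drop 3: L rot0 at col 0 lands with bottom-row=3; cleared 0 line(s) (total 0); column heights now [4 4 5 2 0], max=5
Test piece T rot3 at col 1 (width 2): heights before test = [4 4 5 2 0]; fits = True

Answer: yes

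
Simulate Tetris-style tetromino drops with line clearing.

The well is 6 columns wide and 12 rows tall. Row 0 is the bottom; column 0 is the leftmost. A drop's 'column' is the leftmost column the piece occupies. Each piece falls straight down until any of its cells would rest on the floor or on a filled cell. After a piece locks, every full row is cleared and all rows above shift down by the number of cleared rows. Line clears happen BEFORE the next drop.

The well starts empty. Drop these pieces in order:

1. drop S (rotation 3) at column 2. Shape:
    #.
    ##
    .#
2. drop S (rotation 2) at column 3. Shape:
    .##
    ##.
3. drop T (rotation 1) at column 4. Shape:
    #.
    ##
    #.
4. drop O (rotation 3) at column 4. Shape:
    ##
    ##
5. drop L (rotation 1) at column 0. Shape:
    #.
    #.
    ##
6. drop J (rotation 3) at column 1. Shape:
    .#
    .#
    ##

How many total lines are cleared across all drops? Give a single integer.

Answer: 0

Derivation:
Drop 1: S rot3 at col 2 lands with bottom-row=0; cleared 0 line(s) (total 0); column heights now [0 0 3 2 0 0], max=3
Drop 2: S rot2 at col 3 lands with bottom-row=2; cleared 0 line(s) (total 0); column heights now [0 0 3 3 4 4], max=4
Drop 3: T rot1 at col 4 lands with bottom-row=4; cleared 0 line(s) (total 0); column heights now [0 0 3 3 7 6], max=7
Drop 4: O rot3 at col 4 lands with bottom-row=7; cleared 0 line(s) (total 0); column heights now [0 0 3 3 9 9], max=9
Drop 5: L rot1 at col 0 lands with bottom-row=0; cleared 0 line(s) (total 0); column heights now [3 1 3 3 9 9], max=9
Drop 6: J rot3 at col 1 lands with bottom-row=3; cleared 0 line(s) (total 0); column heights now [3 4 6 3 9 9], max=9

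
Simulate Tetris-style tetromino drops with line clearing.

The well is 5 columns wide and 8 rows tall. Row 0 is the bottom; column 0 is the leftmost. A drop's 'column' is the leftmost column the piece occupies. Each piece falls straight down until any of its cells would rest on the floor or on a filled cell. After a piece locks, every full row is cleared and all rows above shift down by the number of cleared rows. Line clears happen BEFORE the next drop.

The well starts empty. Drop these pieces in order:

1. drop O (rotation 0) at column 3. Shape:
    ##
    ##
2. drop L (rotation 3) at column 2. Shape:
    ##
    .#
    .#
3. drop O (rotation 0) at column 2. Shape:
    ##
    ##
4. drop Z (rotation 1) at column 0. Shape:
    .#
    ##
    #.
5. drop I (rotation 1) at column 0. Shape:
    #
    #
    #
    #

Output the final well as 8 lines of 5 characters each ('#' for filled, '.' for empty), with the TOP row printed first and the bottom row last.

Drop 1: O rot0 at col 3 lands with bottom-row=0; cleared 0 line(s) (total 0); column heights now [0 0 0 2 2], max=2
Drop 2: L rot3 at col 2 lands with bottom-row=2; cleared 0 line(s) (total 0); column heights now [0 0 5 5 2], max=5
Drop 3: O rot0 at col 2 lands with bottom-row=5; cleared 0 line(s) (total 0); column heights now [0 0 7 7 2], max=7
Drop 4: Z rot1 at col 0 lands with bottom-row=0; cleared 0 line(s) (total 0); column heights now [2 3 7 7 2], max=7
Drop 5: I rot1 at col 0 lands with bottom-row=2; cleared 0 line(s) (total 0); column heights now [6 3 7 7 2], max=7

Answer: .....
..##.
#.##.
#.##.
#..#.
##.#.
##.##
#..##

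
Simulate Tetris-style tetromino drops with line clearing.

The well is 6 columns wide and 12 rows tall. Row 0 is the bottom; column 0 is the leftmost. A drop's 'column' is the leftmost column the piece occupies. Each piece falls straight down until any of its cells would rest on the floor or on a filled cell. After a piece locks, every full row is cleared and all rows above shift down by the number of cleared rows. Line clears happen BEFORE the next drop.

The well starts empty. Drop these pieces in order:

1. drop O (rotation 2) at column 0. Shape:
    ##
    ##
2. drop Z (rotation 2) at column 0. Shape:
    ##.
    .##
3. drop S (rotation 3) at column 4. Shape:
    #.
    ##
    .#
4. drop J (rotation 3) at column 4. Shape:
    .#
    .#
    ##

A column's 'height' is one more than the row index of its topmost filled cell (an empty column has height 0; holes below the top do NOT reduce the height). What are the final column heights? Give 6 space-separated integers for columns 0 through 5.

Drop 1: O rot2 at col 0 lands with bottom-row=0; cleared 0 line(s) (total 0); column heights now [2 2 0 0 0 0], max=2
Drop 2: Z rot2 at col 0 lands with bottom-row=2; cleared 0 line(s) (total 0); column heights now [4 4 3 0 0 0], max=4
Drop 3: S rot3 at col 4 lands with bottom-row=0; cleared 0 line(s) (total 0); column heights now [4 4 3 0 3 2], max=4
Drop 4: J rot3 at col 4 lands with bottom-row=3; cleared 0 line(s) (total 0); column heights now [4 4 3 0 4 6], max=6

Answer: 4 4 3 0 4 6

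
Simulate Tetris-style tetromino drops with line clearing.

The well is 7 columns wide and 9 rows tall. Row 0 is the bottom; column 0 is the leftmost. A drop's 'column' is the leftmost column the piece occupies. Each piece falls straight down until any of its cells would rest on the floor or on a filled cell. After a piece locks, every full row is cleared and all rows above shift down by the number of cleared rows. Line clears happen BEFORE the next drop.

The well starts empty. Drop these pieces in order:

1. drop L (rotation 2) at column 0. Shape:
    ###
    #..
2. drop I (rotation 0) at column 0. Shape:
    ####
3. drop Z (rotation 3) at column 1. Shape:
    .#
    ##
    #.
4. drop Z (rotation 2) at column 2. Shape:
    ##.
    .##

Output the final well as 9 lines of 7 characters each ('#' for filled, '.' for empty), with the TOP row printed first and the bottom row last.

Drop 1: L rot2 at col 0 lands with bottom-row=0; cleared 0 line(s) (total 0); column heights now [2 2 2 0 0 0 0], max=2
Drop 2: I rot0 at col 0 lands with bottom-row=2; cleared 0 line(s) (total 0); column heights now [3 3 3 3 0 0 0], max=3
Drop 3: Z rot3 at col 1 lands with bottom-row=3; cleared 0 line(s) (total 0); column heights now [3 5 6 3 0 0 0], max=6
Drop 4: Z rot2 at col 2 lands with bottom-row=5; cleared 0 line(s) (total 0); column heights now [3 5 7 7 6 0 0], max=7

Answer: .......
.......
..##...
..###..
.##....
.#.....
####...
###....
#......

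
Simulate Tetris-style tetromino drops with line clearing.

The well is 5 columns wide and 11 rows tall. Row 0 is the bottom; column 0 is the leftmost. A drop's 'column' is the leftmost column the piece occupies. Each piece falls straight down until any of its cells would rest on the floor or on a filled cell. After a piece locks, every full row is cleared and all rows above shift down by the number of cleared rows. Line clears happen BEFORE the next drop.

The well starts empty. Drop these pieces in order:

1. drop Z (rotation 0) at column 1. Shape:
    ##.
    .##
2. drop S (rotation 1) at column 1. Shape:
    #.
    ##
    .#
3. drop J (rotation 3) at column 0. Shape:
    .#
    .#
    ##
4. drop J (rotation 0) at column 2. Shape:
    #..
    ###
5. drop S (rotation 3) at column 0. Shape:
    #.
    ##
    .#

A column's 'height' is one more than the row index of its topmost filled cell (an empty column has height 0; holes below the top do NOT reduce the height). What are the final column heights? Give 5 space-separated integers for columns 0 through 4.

Answer: 11 10 6 5 5

Derivation:
Drop 1: Z rot0 at col 1 lands with bottom-row=0; cleared 0 line(s) (total 0); column heights now [0 2 2 1 0], max=2
Drop 2: S rot1 at col 1 lands with bottom-row=2; cleared 0 line(s) (total 0); column heights now [0 5 4 1 0], max=5
Drop 3: J rot3 at col 0 lands with bottom-row=5; cleared 0 line(s) (total 0); column heights now [6 8 4 1 0], max=8
Drop 4: J rot0 at col 2 lands with bottom-row=4; cleared 0 line(s) (total 0); column heights now [6 8 6 5 5], max=8
Drop 5: S rot3 at col 0 lands with bottom-row=8; cleared 0 line(s) (total 0); column heights now [11 10 6 5 5], max=11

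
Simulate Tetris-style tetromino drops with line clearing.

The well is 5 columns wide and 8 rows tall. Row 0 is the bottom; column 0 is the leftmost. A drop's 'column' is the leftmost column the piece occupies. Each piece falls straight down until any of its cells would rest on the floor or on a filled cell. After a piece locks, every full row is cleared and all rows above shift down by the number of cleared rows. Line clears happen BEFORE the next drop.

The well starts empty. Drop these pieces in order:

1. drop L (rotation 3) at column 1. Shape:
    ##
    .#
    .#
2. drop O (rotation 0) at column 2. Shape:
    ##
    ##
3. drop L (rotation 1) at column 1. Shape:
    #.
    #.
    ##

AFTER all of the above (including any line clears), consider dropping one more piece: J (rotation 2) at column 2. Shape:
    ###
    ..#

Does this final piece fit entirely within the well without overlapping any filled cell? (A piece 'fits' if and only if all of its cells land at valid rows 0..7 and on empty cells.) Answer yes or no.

Drop 1: L rot3 at col 1 lands with bottom-row=0; cleared 0 line(s) (total 0); column heights now [0 3 3 0 0], max=3
Drop 2: O rot0 at col 2 lands with bottom-row=3; cleared 0 line(s) (total 0); column heights now [0 3 5 5 0], max=5
Drop 3: L rot1 at col 1 lands with bottom-row=5; cleared 0 line(s) (total 0); column heights now [0 8 6 5 0], max=8
Test piece J rot2 at col 2 (width 3): heights before test = [0 8 6 5 0]; fits = True

Answer: yes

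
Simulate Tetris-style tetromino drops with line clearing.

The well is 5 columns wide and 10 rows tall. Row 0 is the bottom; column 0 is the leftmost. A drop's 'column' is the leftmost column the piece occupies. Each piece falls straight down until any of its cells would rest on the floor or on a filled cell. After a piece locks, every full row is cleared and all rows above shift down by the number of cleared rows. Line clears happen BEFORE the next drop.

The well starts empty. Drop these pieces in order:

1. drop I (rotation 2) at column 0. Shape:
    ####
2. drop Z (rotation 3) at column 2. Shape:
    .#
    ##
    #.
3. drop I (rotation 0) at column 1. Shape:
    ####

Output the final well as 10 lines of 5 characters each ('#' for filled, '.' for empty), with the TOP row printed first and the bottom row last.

Answer: .....
.....
.....
.....
.....
.####
...#.
..##.
..#..
####.

Derivation:
Drop 1: I rot2 at col 0 lands with bottom-row=0; cleared 0 line(s) (total 0); column heights now [1 1 1 1 0], max=1
Drop 2: Z rot3 at col 2 lands with bottom-row=1; cleared 0 line(s) (total 0); column heights now [1 1 3 4 0], max=4
Drop 3: I rot0 at col 1 lands with bottom-row=4; cleared 0 line(s) (total 0); column heights now [1 5 5 5 5], max=5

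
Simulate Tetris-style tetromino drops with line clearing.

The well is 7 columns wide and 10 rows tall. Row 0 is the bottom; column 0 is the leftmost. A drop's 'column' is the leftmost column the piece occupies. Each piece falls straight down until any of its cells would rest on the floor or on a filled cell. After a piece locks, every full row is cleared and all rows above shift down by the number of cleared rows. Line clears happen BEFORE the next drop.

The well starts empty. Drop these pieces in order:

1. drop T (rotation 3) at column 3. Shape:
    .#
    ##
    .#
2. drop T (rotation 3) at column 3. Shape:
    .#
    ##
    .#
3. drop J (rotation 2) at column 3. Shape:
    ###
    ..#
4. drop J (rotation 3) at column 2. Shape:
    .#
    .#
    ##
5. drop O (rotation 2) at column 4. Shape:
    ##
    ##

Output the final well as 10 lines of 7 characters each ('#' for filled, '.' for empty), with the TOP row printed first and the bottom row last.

Answer: ...#...
...###.
..####.
...###.
....##.
...##..
....#..
....#..
...##..
....#..

Derivation:
Drop 1: T rot3 at col 3 lands with bottom-row=0; cleared 0 line(s) (total 0); column heights now [0 0 0 2 3 0 0], max=3
Drop 2: T rot3 at col 3 lands with bottom-row=3; cleared 0 line(s) (total 0); column heights now [0 0 0 5 6 0 0], max=6
Drop 3: J rot2 at col 3 lands with bottom-row=5; cleared 0 line(s) (total 0); column heights now [0 0 0 7 7 7 0], max=7
Drop 4: J rot3 at col 2 lands with bottom-row=7; cleared 0 line(s) (total 0); column heights now [0 0 8 10 7 7 0], max=10
Drop 5: O rot2 at col 4 lands with bottom-row=7; cleared 0 line(s) (total 0); column heights now [0 0 8 10 9 9 0], max=10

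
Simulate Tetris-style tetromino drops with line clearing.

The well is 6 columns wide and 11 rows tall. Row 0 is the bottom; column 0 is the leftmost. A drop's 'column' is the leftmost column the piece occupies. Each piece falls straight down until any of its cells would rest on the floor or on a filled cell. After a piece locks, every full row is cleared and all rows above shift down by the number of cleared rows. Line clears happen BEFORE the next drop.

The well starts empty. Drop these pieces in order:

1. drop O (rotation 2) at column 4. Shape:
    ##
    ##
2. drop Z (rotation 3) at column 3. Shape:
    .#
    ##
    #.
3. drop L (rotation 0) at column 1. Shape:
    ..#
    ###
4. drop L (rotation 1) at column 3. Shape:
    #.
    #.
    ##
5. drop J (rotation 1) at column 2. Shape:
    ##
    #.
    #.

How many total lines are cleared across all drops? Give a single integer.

Answer: 0

Derivation:
Drop 1: O rot2 at col 4 lands with bottom-row=0; cleared 0 line(s) (total 0); column heights now [0 0 0 0 2 2], max=2
Drop 2: Z rot3 at col 3 lands with bottom-row=1; cleared 0 line(s) (total 0); column heights now [0 0 0 3 4 2], max=4
Drop 3: L rot0 at col 1 lands with bottom-row=3; cleared 0 line(s) (total 0); column heights now [0 4 4 5 4 2], max=5
Drop 4: L rot1 at col 3 lands with bottom-row=5; cleared 0 line(s) (total 0); column heights now [0 4 4 8 6 2], max=8
Drop 5: J rot1 at col 2 lands with bottom-row=6; cleared 0 line(s) (total 0); column heights now [0 4 9 9 6 2], max=9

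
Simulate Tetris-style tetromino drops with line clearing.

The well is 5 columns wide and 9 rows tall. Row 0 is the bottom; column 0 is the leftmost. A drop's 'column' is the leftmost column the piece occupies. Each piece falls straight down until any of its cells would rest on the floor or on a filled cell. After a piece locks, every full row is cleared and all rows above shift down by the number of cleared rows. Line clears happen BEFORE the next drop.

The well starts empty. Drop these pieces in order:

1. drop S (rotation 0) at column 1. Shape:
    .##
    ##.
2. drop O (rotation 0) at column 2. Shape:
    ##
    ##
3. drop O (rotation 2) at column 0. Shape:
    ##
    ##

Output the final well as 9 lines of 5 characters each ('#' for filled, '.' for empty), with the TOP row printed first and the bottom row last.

Answer: .....
.....
.....
.....
.....
..##.
####.
####.
.##..

Derivation:
Drop 1: S rot0 at col 1 lands with bottom-row=0; cleared 0 line(s) (total 0); column heights now [0 1 2 2 0], max=2
Drop 2: O rot0 at col 2 lands with bottom-row=2; cleared 0 line(s) (total 0); column heights now [0 1 4 4 0], max=4
Drop 3: O rot2 at col 0 lands with bottom-row=1; cleared 0 line(s) (total 0); column heights now [3 3 4 4 0], max=4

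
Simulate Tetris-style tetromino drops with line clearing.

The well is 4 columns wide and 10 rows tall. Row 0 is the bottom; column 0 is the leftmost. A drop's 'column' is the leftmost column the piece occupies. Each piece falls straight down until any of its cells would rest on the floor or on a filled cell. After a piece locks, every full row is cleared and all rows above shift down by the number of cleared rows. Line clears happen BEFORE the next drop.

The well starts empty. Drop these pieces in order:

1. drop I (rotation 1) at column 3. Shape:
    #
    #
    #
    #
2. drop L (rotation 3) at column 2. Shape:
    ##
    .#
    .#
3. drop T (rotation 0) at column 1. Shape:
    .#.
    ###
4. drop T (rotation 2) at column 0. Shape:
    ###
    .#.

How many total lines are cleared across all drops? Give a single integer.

Drop 1: I rot1 at col 3 lands with bottom-row=0; cleared 0 line(s) (total 0); column heights now [0 0 0 4], max=4
Drop 2: L rot3 at col 2 lands with bottom-row=4; cleared 0 line(s) (total 0); column heights now [0 0 7 7], max=7
Drop 3: T rot0 at col 1 lands with bottom-row=7; cleared 0 line(s) (total 0); column heights now [0 8 9 8], max=9
Drop 4: T rot2 at col 0 lands with bottom-row=8; cleared 0 line(s) (total 0); column heights now [10 10 10 8], max=10

Answer: 0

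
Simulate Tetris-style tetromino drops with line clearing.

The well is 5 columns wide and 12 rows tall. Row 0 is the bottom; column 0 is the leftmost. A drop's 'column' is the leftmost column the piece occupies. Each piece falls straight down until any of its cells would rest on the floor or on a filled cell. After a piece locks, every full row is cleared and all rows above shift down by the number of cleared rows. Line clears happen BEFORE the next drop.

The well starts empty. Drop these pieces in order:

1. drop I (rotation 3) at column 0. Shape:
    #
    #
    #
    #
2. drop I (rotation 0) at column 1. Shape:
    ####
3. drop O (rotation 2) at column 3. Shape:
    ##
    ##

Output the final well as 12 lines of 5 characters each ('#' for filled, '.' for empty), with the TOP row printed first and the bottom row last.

Answer: .....
.....
.....
.....
.....
.....
.....
.....
.....
#....
#..##
#..##

Derivation:
Drop 1: I rot3 at col 0 lands with bottom-row=0; cleared 0 line(s) (total 0); column heights now [4 0 0 0 0], max=4
Drop 2: I rot0 at col 1 lands with bottom-row=0; cleared 1 line(s) (total 1); column heights now [3 0 0 0 0], max=3
Drop 3: O rot2 at col 3 lands with bottom-row=0; cleared 0 line(s) (total 1); column heights now [3 0 0 2 2], max=3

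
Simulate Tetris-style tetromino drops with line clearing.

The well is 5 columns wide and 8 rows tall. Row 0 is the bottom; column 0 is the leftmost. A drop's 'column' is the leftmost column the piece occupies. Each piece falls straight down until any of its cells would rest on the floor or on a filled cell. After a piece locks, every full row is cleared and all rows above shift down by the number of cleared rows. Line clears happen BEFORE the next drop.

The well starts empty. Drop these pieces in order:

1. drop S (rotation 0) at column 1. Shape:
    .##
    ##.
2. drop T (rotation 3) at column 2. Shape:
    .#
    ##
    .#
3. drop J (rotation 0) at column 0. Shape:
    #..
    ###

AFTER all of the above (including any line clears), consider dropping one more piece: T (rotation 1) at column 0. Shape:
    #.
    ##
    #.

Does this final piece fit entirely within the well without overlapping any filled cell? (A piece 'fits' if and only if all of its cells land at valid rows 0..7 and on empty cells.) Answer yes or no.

Drop 1: S rot0 at col 1 lands with bottom-row=0; cleared 0 line(s) (total 0); column heights now [0 1 2 2 0], max=2
Drop 2: T rot3 at col 2 lands with bottom-row=2; cleared 0 line(s) (total 0); column heights now [0 1 4 5 0], max=5
Drop 3: J rot0 at col 0 lands with bottom-row=4; cleared 0 line(s) (total 0); column heights now [6 5 5 5 0], max=6
Test piece T rot1 at col 0 (width 2): heights before test = [6 5 5 5 0]; fits = False

Answer: no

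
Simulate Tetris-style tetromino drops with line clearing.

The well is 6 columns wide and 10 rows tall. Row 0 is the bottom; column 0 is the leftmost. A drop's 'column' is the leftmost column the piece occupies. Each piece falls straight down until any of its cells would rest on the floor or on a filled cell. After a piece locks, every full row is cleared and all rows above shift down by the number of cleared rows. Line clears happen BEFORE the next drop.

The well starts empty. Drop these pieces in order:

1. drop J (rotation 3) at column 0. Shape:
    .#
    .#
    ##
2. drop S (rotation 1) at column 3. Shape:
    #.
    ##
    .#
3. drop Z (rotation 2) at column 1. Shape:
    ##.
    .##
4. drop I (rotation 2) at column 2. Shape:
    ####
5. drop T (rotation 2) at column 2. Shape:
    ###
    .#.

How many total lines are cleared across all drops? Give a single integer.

Answer: 0

Derivation:
Drop 1: J rot3 at col 0 lands with bottom-row=0; cleared 0 line(s) (total 0); column heights now [1 3 0 0 0 0], max=3
Drop 2: S rot1 at col 3 lands with bottom-row=0; cleared 0 line(s) (total 0); column heights now [1 3 0 3 2 0], max=3
Drop 3: Z rot2 at col 1 lands with bottom-row=3; cleared 0 line(s) (total 0); column heights now [1 5 5 4 2 0], max=5
Drop 4: I rot2 at col 2 lands with bottom-row=5; cleared 0 line(s) (total 0); column heights now [1 5 6 6 6 6], max=6
Drop 5: T rot2 at col 2 lands with bottom-row=6; cleared 0 line(s) (total 0); column heights now [1 5 8 8 8 6], max=8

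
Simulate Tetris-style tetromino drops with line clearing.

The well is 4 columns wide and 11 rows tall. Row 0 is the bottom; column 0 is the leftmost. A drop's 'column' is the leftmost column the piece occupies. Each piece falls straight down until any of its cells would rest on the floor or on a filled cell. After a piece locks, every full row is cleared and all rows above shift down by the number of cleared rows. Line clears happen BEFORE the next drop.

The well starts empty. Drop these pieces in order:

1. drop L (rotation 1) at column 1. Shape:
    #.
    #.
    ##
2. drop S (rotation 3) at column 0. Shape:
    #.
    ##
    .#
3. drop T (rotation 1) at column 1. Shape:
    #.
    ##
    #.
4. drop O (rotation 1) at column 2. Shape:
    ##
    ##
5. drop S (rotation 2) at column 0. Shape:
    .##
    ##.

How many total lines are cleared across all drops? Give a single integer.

Drop 1: L rot1 at col 1 lands with bottom-row=0; cleared 0 line(s) (total 0); column heights now [0 3 1 0], max=3
Drop 2: S rot3 at col 0 lands with bottom-row=3; cleared 0 line(s) (total 0); column heights now [6 5 1 0], max=6
Drop 3: T rot1 at col 1 lands with bottom-row=5; cleared 0 line(s) (total 0); column heights now [6 8 7 0], max=8
Drop 4: O rot1 at col 2 lands with bottom-row=7; cleared 0 line(s) (total 0); column heights now [6 8 9 9], max=9
Drop 5: S rot2 at col 0 lands with bottom-row=8; cleared 1 line(s) (total 1); column heights now [6 9 9 8], max=9

Answer: 1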